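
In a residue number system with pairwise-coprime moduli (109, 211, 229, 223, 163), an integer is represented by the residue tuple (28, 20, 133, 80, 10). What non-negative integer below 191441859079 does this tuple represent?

136743780710

The moduli are pairwise coprime; N = 109·211·229·223·163 = 191441859079.
N/109 = 1756347331; 1756347331 ≡ 29 (mod 109); 29·94 ≡ 1, so inverse 94.
N/211 = 907307389; 907307389 ≡ 4 (mod 211); 4·53 ≡ 1, so inverse 53.
N/229 = 835990651; 835990651 ≡ 45 (mod 229); 45·56 ≡ 1, so inverse 56.
N/223 = 858483673; 858483673 ≡ 127 (mod 223); 127·72 ≡ 1, so inverse 72.
N/163 = 1174489933; 1174489933 ≡ 116 (mod 163); 116·52 ≡ 1, so inverse 52.
x ≡ 28·1756347331·94 + 20·907307389·53 + 133·835990651·56 + 80·858483673·72 + 10·1174489933·52 = 17366511097820.
17366511097820 mod 191441859079 = 136743780710.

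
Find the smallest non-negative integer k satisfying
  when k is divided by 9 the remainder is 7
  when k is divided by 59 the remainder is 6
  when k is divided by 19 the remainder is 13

8620

From k ≡ 7 (mod 9) write k = 7 + 9t. Substituting into k ≡ 6 (mod 59) gives 9t ≡ 58 (mod 59), and since 9⁻¹ ≡ 46 (mod 59), t ≡ 13. Hence k ≡ 7 + 9·13 = 124 (mod 531).
From k ≡ 124 (mod 531) write k = 124 + 531t. Substituting into k ≡ 13 (mod 19) gives 531t ≡ 3 (mod 19), and since 18⁻¹ ≡ 18 (mod 19), t ≡ 16. Hence k ≡ 124 + 531·16 = 8620 (mod 10089).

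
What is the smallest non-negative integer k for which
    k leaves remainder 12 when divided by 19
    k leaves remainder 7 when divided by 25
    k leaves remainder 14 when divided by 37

16257

The moduli are pairwise coprime; N = 19·25·37 = 17575.
N/19 = 925; 925 ≡ 13 (mod 19); 13·3 ≡ 1, so inverse 3.
N/25 = 703; 703 ≡ 3 (mod 25); 3·17 ≡ 1, so inverse 17.
N/37 = 475; 475 ≡ 31 (mod 37); 31·6 ≡ 1, so inverse 6.
k ≡ 12·925·3 + 7·703·17 + 14·475·6 = 156857.
156857 mod 17575 = 16257.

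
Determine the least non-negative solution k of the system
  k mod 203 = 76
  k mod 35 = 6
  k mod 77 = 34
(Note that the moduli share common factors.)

8196

gcd(203, 35) = 7 and 7 | (6 − 76), so the pair is consistent; merging gives k ≡ 76 (mod 1015), where 1015 = lcm(203, 35).
gcd(1015, 77) = 7 and 7 | (34 − 76), so the pair is consistent; merging gives k ≡ 8196 (mod 11165), where 11165 = lcm(1015, 77).
The solution is unique modulo lcm(203, 35, 77) = 11165.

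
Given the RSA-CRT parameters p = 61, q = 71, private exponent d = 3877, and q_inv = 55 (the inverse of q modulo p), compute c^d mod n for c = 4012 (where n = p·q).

2670

d_p = d mod (p−1) = 3877 mod 60 = 37; d_q = d mod (q−1) = 27.
m₁ = c^(d_p) mod p: c ≡ 47 (mod 61), and 47^37 mod 61 = 47.
m₂ = c^(d_q) mod q: c ≡ 36 (mod 71), and 36^27 mod 71 = 43.
h = q_inv·(m₁ − m₂) mod p = 55·(47 − 43) mod 61 = 37.
m = m₂ + h·q = 43 + 37·71 = 2670.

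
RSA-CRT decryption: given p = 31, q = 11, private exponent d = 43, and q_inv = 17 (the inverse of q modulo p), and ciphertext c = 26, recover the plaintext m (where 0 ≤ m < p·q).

119

d_p = d mod (p−1) = 43 mod 30 = 13; d_q = d mod (q−1) = 3.
m₁ = c^(d_p) mod p: c ≡ 26 (mod 31), and 26^13 mod 31 = 26.
m₂ = c^(d_q) mod q: c ≡ 4 (mod 11), and 4^3 mod 11 = 9.
h = q_inv·(m₁ − m₂) mod p = 17·(26 − 9) mod 31 = 10.
m = m₂ + h·q = 9 + 10·11 = 119.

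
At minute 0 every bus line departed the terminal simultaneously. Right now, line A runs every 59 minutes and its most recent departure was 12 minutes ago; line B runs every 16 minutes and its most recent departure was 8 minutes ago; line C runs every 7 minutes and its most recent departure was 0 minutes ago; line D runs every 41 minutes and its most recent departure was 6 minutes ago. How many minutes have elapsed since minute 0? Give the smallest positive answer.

42728

The moduli are pairwise coprime; N = 59·16·7·41 = 270928.
N/59 = 4592; 4592 ≡ 49 (mod 59); 49·53 ≡ 1, so inverse 53.
N/16 = 16933; 16933 ≡ 5 (mod 16); 5·13 ≡ 1, so inverse 13.
N/7 = 38704; 38704 ≡ 1 (mod 7), inverse 1.
N/41 = 6608; 6608 ≡ 7 (mod 41); 7·6 ≡ 1, so inverse 6.
t ≡ 12·4592·53 + 8·16933·13 + 0·38704·1 + 6·6608·6 = 4919432.
4919432 mod 270928 = 42728.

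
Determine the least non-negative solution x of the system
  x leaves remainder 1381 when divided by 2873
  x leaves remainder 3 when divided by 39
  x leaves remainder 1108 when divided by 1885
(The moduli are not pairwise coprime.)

gcd(2873, 39) = 13 and 13 | (3 − 1381), so the pair is consistent; merging gives x ≡ 4254 (mod 8619), where 8619 = lcm(2873, 39).
gcd(8619, 1885) = 13 and 13 | (1108 − 4254), so the pair is consistent; merging gives x ≡ 400728 (mod 1249755), where 1249755 = lcm(8619, 1885).
The solution is unique modulo lcm(2873, 39, 1885) = 1249755.

400728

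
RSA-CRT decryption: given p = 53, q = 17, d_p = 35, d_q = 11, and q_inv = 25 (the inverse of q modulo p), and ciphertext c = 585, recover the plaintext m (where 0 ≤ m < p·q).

m₁ = c^(d_p) mod p: c ≡ 2 (mod 53), and 2^35 mod 53 = 18.
m₂ = c^(d_q) mod q: c ≡ 7 (mod 17), and 7^11 mod 17 = 14.
h = q_inv·(m₁ − m₂) mod p = 25·(18 − 14) mod 53 = 47.
m = m₂ + h·q = 14 + 47·17 = 813.

813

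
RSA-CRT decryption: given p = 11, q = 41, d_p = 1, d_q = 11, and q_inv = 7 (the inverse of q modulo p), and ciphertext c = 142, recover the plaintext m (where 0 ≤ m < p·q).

m₁ = c^(d_p) mod p: c ≡ 10 (mod 11), and 10^1 mod 11 = 10.
m₂ = c^(d_q) mod q: c ≡ 19 (mod 41), and 19^11 mod 41 = 34.
h = q_inv·(m₁ − m₂) mod p = 7·(10 − 34) mod 11 = 8.
m = m₂ + h·q = 34 + 8·41 = 362.

362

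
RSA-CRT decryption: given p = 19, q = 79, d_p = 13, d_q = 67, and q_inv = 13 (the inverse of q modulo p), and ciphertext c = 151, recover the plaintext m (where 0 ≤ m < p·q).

246

m₁ = c^(d_p) mod p: c ≡ 18 (mod 19), and 18^13 mod 19 = 18.
m₂ = c^(d_q) mod q: c ≡ 72 (mod 79), and 72^67 mod 79 = 9.
h = q_inv·(m₁ − m₂) mod p = 13·(18 − 9) mod 19 = 3.
m = m₂ + h·q = 9 + 3·79 = 246.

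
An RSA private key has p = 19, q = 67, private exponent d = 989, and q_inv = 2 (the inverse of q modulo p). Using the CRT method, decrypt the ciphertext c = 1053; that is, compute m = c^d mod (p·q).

d_p = d mod (p−1) = 989 mod 18 = 17; d_q = d mod (q−1) = 65.
m₁ = c^(d_p) mod p: c ≡ 8 (mod 19), and 8^17 mod 19 = 12.
m₂ = c^(d_q) mod q: c ≡ 48 (mod 67), and 48^65 mod 67 = 7.
h = q_inv·(m₁ − m₂) mod p = 2·(12 − 7) mod 19 = 10.
m = m₂ + h·q = 7 + 10·67 = 677.

677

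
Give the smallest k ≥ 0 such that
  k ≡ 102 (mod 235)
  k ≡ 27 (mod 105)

4332

Combine the congruences pairwise.
gcd(235, 105) = 5 and 5 | (27 − 102), so the pair is consistent; merging gives k ≡ 4332 (mod 4935), where 4935 = lcm(235, 105).
The solution is unique modulo lcm(235, 105) = 4935.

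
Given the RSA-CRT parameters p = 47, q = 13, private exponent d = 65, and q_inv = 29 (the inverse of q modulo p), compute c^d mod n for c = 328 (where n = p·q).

d_p = d mod (p−1) = 65 mod 46 = 19; d_q = d mod (q−1) = 5.
m₁ = c^(d_p) mod p: c ≡ 46 (mod 47), and 46^19 mod 47 = 46.
m₂ = c^(d_q) mod q: c ≡ 3 (mod 13), and 3^5 mod 13 = 9.
h = q_inv·(m₁ − m₂) mod p = 29·(46 − 9) mod 47 = 39.
m = m₂ + h·q = 9 + 39·13 = 516.

516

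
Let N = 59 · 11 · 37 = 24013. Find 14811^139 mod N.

6301

Mod 59: 14811 ≡ 2; by Fermat, exponent reduces to 139 mod 58 = 23; 2^23 ≡ 47 (mod 59).
Mod 11: 14811 ≡ 5; by Fermat, exponent reduces to 139 mod 10 = 9; 5^9 ≡ 9 (mod 11).
Mod 37: 14811 ≡ 11; by Fermat, exponent reduces to 139 mod 36 = 31; 11^31 ≡ 11 (mod 37).
Combine by CRT: x ≡ 47 (mod 59), x ≡ 9 (mod 11), x ≡ 11 (mod 37) ⇒ x ≡ 6301 (mod 24013).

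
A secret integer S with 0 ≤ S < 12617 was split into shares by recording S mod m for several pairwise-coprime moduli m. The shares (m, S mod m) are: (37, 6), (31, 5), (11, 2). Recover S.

3632

The moduli are pairwise coprime; N = 37·31·11 = 12617.
N/37 = 341; 341 ≡ 8 (mod 37); 8·14 ≡ 1, so inverse 14.
N/31 = 407; 407 ≡ 4 (mod 31); 4·8 ≡ 1, so inverse 8.
N/11 = 1147; 1147 ≡ 3 (mod 11); 3·4 ≡ 1, so inverse 4.
S ≡ 6·341·14 + 5·407·8 + 2·1147·4 = 54100.
54100 mod 12617 = 3632.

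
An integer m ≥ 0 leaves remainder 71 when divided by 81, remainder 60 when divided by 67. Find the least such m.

395

Combine the congruences pairwise.
From m ≡ 71 (mod 81) write m = 71 + 81t. Substituting into m ≡ 60 (mod 67) gives 81t ≡ 56 (mod 67), and since 14⁻¹ ≡ 24 (mod 67), t ≡ 4. Hence m ≡ 71 + 81·4 = 395 (mod 5427).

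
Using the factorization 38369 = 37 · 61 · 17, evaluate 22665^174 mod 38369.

4096

Mod 37: 22665 ≡ 21; by Fermat, exponent reduces to 174 mod 36 = 30; 21^30 ≡ 26 (mod 37).
Mod 61: 22665 ≡ 34; by Fermat, exponent reduces to 174 mod 60 = 54; 34^54 ≡ 9 (mod 61).
Mod 17: 22665 ≡ 4; by Fermat, exponent reduces to 174 mod 16 = 14; 4^14 ≡ 16 (mod 17).
Combine by CRT: x ≡ 26 (mod 37), x ≡ 9 (mod 61), x ≡ 16 (mod 17) ⇒ x ≡ 4096 (mod 38369).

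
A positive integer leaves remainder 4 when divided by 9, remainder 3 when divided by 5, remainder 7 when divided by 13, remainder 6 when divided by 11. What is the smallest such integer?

The moduli are pairwise coprime; N = 9·5·13·11 = 6435.
N/9 = 715; 715 ≡ 4 (mod 9); 4·7 ≡ 1, so inverse 7.
N/5 = 1287; 1287 ≡ 2 (mod 5); 2·3 ≡ 1, so inverse 3.
N/13 = 495; 495 ≡ 1 (mod 13), inverse 1.
N/11 = 585; 585 ≡ 2 (mod 11); 2·6 ≡ 1, so inverse 6.
k ≡ 4·715·7 + 3·1287·3 + 7·495·1 + 6·585·6 = 56128.
56128 mod 6435 = 4648.

4648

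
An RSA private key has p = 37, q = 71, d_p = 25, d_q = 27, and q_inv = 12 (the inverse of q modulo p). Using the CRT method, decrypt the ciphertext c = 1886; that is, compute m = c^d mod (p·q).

m₁ = c^(d_p) mod p: c ≡ 36 (mod 37), and 36^25 mod 37 = 36.
m₂ = c^(d_q) mod q: c ≡ 40 (mod 71), and 40^27 mod 71 = 9.
h = q_inv·(m₁ − m₂) mod p = 12·(36 − 9) mod 37 = 28.
m = m₂ + h·q = 9 + 28·71 = 1997.

1997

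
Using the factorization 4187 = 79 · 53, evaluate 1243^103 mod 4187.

Mod 79: 1243 ≡ 58; by Fermat, exponent reduces to 103 mod 78 = 25; 58^25 ≡ 15 (mod 79).
Mod 53: 1243 ≡ 24; by Fermat, exponent reduces to 103 mod 52 = 51; 24^51 ≡ 42 (mod 53).
Combine by CRT: x ≡ 15 (mod 79), x ≡ 42 (mod 53) ⇒ x ≡ 4123 (mod 4187).

4123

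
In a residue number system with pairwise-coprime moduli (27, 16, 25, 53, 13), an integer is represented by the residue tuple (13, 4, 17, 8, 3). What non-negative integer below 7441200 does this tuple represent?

From x ≡ 13 (mod 27) write x = 13 + 27t. Substituting into x ≡ 4 (mod 16) gives 27t ≡ 7 (mod 16), and since 11⁻¹ ≡ 3 (mod 16), t ≡ 5. Hence x ≡ 13 + 27·5 = 148 (mod 432).
From x ≡ 148 (mod 432) write x = 148 + 432t. Substituting into x ≡ 17 (mod 25) gives 432t ≡ 19 (mod 25), and since 7⁻¹ ≡ 18 (mod 25), t ≡ 17. Hence x ≡ 148 + 432·17 = 7492 (mod 10800).
From x ≡ 7492 (mod 10800) write x = 7492 + 10800t. Substituting into x ≡ 8 (mod 53) gives 10800t ≡ 42 (mod 53), and since 41⁻¹ ≡ 22 (mod 53), t ≡ 23. Hence x ≡ 7492 + 10800·23 = 255892 (mod 572400).
From x ≡ 255892 (mod 572400) write x = 255892 + 572400t. Substituting into x ≡ 3 (mod 13) gives 572400t ≡ 3 (mod 13), and since 10⁻¹ ≡ 4 (mod 13), t ≡ 12. Hence x ≡ 255892 + 572400·12 = 7124692 (mod 7441200).

7124692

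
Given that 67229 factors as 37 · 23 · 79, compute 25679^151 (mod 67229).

Mod 37: 25679 ≡ 1; by Fermat, exponent reduces to 151 mod 36 = 7; 1^7 ≡ 1 (mod 37).
Mod 23: 25679 ≡ 11; by Fermat, exponent reduces to 151 mod 22 = 19; 11^19 ≡ 15 (mod 23).
Mod 79: 25679 ≡ 4; by Fermat, exponent reduces to 151 mod 78 = 73; 4^73 ≡ 26 (mod 79).
Combine by CRT: x ≡ 1 (mod 37), x ≡ 15 (mod 23), x ≡ 26 (mod 79) ⇒ x ≡ 23015 (mod 67229).

23015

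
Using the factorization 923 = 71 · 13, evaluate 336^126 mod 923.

25

Mod 71: 336 ≡ 52; by Fermat, exponent reduces to 126 mod 70 = 56; 52^56 ≡ 25 (mod 71).
Mod 13: 336 ≡ 11; by Fermat, exponent reduces to 126 mod 12 = 6; 11^6 ≡ 12 (mod 13).
Combine by CRT: x ≡ 25 (mod 71), x ≡ 12 (mod 13) ⇒ x ≡ 25 (mod 923).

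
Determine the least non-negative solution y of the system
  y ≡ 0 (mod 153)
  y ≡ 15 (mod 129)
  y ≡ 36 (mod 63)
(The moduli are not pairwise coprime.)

Combine the congruences pairwise.
gcd(153, 129) = 3 and 3 | (15 − 0), so the pair is consistent; merging gives y ≡ 918 (mod 6579), where 6579 = lcm(153, 129).
gcd(6579, 63) = 9 and 9 | (36 − 918), so the pair is consistent; merging gives y ≡ 918 (mod 46053), where 46053 = lcm(6579, 63).
The solution is unique modulo lcm(153, 129, 63) = 46053.

918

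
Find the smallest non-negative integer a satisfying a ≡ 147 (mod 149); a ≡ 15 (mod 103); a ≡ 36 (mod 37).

49764

Combine the congruences pairwise.
From a ≡ 147 (mod 149) write a = 147 + 149t. Substituting into a ≡ 15 (mod 103) gives 149t ≡ 74 (mod 103), and since 46⁻¹ ≡ 56 (mod 103), t ≡ 24. Hence a ≡ 147 + 149·24 = 3723 (mod 15347).
From a ≡ 3723 (mod 15347) write a = 3723 + 15347t. Substituting into a ≡ 36 (mod 37) gives 15347t ≡ 13 (mod 37), and since 29⁻¹ ≡ 23 (mod 37), t ≡ 3. Hence a ≡ 3723 + 15347·3 = 49764 (mod 567839).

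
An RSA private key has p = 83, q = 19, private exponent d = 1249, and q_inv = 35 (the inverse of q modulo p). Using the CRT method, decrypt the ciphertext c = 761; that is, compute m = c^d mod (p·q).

875

d_p = d mod (p−1) = 1249 mod 82 = 19; d_q = d mod (q−1) = 7.
m₁ = c^(d_p) mod p: c ≡ 14 (mod 83), and 14^19 mod 83 = 45.
m₂ = c^(d_q) mod q: c ≡ 1 (mod 19), and 1^7 mod 19 = 1.
h = q_inv·(m₁ − m₂) mod p = 35·(45 − 1) mod 83 = 46.
m = m₂ + h·q = 1 + 46·19 = 875.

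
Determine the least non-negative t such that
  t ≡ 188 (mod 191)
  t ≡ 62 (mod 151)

Combine the congruences pairwise.
From t ≡ 188 (mod 191) write t = 188 + 191s. Substituting into t ≡ 62 (mod 151) gives 191s ≡ 25 (mod 151), and since 40⁻¹ ≡ 34 (mod 151), s ≡ 95. Hence t ≡ 188 + 191·95 = 18333 (mod 28841).

18333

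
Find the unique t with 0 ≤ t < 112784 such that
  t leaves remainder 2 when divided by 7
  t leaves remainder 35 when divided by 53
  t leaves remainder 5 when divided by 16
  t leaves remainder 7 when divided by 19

The moduli are pairwise coprime; N = 7·53·16·19 = 112784.
N/7 = 16112; 16112 ≡ 5 (mod 7); 5·3 ≡ 1, so inverse 3.
N/53 = 2128; 2128 ≡ 8 (mod 53); 8·20 ≡ 1, so inverse 20.
N/16 = 7049; 7049 ≡ 9 (mod 16); 9·9 ≡ 1, so inverse 9.
N/19 = 5936; 5936 ≡ 8 (mod 19); 8·12 ≡ 1, so inverse 12.
t ≡ 2·16112·3 + 35·2128·20 + 5·7049·9 + 7·5936·12 = 2402101.
2402101 mod 112784 = 33637.

33637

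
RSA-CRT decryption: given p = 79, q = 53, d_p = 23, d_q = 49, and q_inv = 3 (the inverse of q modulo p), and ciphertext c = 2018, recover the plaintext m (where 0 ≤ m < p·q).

m₁ = c^(d_p) mod p: c ≡ 43 (mod 79), and 43^23 mod 79 = 39.
m₂ = c^(d_q) mod q: c ≡ 4 (mod 53), and 4^49 mod 53 = 29.
h = q_inv·(m₁ − m₂) mod p = 3·(39 − 29) mod 79 = 30.
m = m₂ + h·q = 29 + 30·53 = 1619.

1619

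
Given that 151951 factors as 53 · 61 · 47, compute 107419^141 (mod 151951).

113793

Mod 53: 107419 ≡ 41; by Fermat, exponent reduces to 141 mod 52 = 37; 41^37 ≡ 2 (mod 53).
Mod 61: 107419 ≡ 59; by Fermat, exponent reduces to 141 mod 60 = 21; 59^21 ≡ 28 (mod 61).
Mod 47: 107419 ≡ 24; by Fermat, exponent reduces to 141 mod 46 = 3; 24^3 ≡ 6 (mod 47).
Combine by CRT: x ≡ 2 (mod 53), x ≡ 28 (mod 61), x ≡ 6 (mod 47) ⇒ x ≡ 113793 (mod 151951).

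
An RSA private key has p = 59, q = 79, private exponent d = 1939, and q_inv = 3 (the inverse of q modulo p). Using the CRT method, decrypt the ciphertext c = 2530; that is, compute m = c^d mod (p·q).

2383

d_p = d mod (p−1) = 1939 mod 58 = 25; d_q = d mod (q−1) = 67.
m₁ = c^(d_p) mod p: c ≡ 52 (mod 59), and 52^25 mod 59 = 23.
m₂ = c^(d_q) mod q: c ≡ 2 (mod 79), and 2^67 mod 79 = 13.
h = q_inv·(m₁ − m₂) mod p = 3·(23 − 13) mod 59 = 30.
m = m₂ + h·q = 13 + 30·79 = 2383.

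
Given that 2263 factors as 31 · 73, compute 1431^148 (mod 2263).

Mod 31: 1431 ≡ 5; by Fermat, exponent reduces to 148 mod 30 = 28; 5^28 ≡ 5 (mod 31).
Mod 73: 1431 ≡ 44; by Fermat, exponent reduces to 148 mod 72 = 4; 44^4 ≡ 57 (mod 73).
Combine by CRT: x ≡ 5 (mod 31), x ≡ 57 (mod 73) ⇒ x ≡ 1152 (mod 2263).

1152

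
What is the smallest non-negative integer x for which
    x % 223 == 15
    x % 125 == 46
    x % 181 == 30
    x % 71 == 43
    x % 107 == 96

7552819796

From x ≡ 15 (mod 223) write x = 15 + 223t. Substituting into x ≡ 46 (mod 125) gives 223t ≡ 31 (mod 125), and since 98⁻¹ ≡ 37 (mod 125), t ≡ 22. Hence x ≡ 15 + 223·22 = 4921 (mod 27875).
From x ≡ 4921 (mod 27875) write x = 4921 + 27875t. Substituting into x ≡ 30 (mod 181) gives 27875t ≡ 177 (mod 181), and since 1⁻¹ ≡ 1 (mod 181), t ≡ 177. Hence x ≡ 4921 + 27875·177 = 4938796 (mod 5045375).
From x ≡ 4938796 (mod 5045375) write x = 4938796 + 5045375t. Substituting into x ≡ 43 (mod 71) gives 5045375t ≡ 7 (mod 71), and since 44⁻¹ ≡ 21 (mod 71), t ≡ 5. Hence x ≡ 4938796 + 5045375·5 = 30165671 (mod 358221625).
From x ≡ 30165671 (mod 358221625) write x = 30165671 + 358221625t. Substituting into x ≡ 96 (mod 107) gives 358221625t ≡ 79 (mod 107), and since 70⁻¹ ≡ 26 (mod 107), t ≡ 21. Hence x ≡ 30165671 + 358221625·21 = 7552819796 (mod 38329713875).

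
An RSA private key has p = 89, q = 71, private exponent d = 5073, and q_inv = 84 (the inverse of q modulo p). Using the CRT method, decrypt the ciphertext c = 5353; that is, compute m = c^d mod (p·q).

d_p = d mod (p−1) = 5073 mod 88 = 57; d_q = d mod (q−1) = 33.
m₁ = c^(d_p) mod p: c ≡ 13 (mod 89), and 13^57 mod 89 = 70.
m₂ = c^(d_q) mod q: c ≡ 28 (mod 71), and 28^33 mod 71 = 47.
h = q_inv·(m₁ − m₂) mod p = 84·(70 − 47) mod 89 = 63.
m = m₂ + h·q = 47 + 63·71 = 4520.

4520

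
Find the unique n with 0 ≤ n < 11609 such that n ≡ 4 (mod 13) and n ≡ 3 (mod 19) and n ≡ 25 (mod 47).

The moduli are pairwise coprime; M = 13·19·47 = 11609.
M/13 = 893; 893 ≡ 9 (mod 13); 9·3 ≡ 1, so inverse 3.
M/19 = 611; 611 ≡ 3 (mod 19); 3·13 ≡ 1, so inverse 13.
M/47 = 247; 247 ≡ 12 (mod 47); 12·4 ≡ 1, so inverse 4.
n ≡ 4·893·3 + 3·611·13 + 25·247·4 = 59245.
59245 mod 11609 = 1200.

1200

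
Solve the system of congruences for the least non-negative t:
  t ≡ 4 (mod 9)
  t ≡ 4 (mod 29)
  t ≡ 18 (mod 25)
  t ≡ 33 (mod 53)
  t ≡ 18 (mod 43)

The moduli are pairwise coprime; N = 9·29·25·53·43 = 14870475.
N/9 = 1652275; 1652275 ≡ 1 (mod 9), inverse 1.
N/29 = 512775; 512775 ≡ 26 (mod 29); 26·19 ≡ 1, so inverse 19.
N/25 = 594819; 594819 ≡ 19 (mod 25); 19·4 ≡ 1, so inverse 4.
N/53 = 280575; 280575 ≡ 46 (mod 53); 46·15 ≡ 1, so inverse 15.
N/43 = 345825; 345825 ≡ 19 (mod 43); 19·34 ≡ 1, so inverse 34.
t ≡ 4·1652275·1 + 4·512775·19 + 18·594819·4 + 33·280575·15 + 18·345825·34 = 438936493.
438936493 mod 14870475 = 7692718.

7692718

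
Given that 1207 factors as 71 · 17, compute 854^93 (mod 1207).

Mod 71: 854 ≡ 2; by Fermat, exponent reduces to 93 mod 70 = 23; 2^23 ≡ 29 (mod 71).
Mod 17: 854 ≡ 4; by Fermat, exponent reduces to 93 mod 16 = 13; 4^13 ≡ 4 (mod 17).
Combine by CRT: x ≡ 29 (mod 71), x ≡ 4 (mod 17) ⇒ x ≡ 242 (mod 1207).

242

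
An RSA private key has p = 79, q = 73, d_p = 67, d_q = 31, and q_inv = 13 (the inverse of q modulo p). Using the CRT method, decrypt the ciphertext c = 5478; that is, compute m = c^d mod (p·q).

3063

m₁ = c^(d_p) mod p: c ≡ 27 (mod 79), and 27^67 mod 79 = 61.
m₂ = c^(d_q) mod q: c ≡ 3 (mod 73), and 3^31 mod 73 = 70.
h = q_inv·(m₁ − m₂) mod p = 13·(61 − 70) mod 79 = 41.
m = m₂ + h·q = 70 + 41·73 = 3063.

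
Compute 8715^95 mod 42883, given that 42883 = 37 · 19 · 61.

24106

Mod 37: 8715 ≡ 20; by Fermat, exponent reduces to 95 mod 36 = 23; 20^23 ≡ 19 (mod 37).
Mod 19: 8715 ≡ 13; by Fermat, exponent reduces to 95 mod 18 = 5; 13^5 ≡ 14 (mod 19).
Mod 61: 8715 ≡ 53; by Fermat, exponent reduces to 95 mod 60 = 35; 53^35 ≡ 11 (mod 61).
Combine by CRT: x ≡ 19 (mod 37), x ≡ 14 (mod 19), x ≡ 11 (mod 61) ⇒ x ≡ 24106 (mod 42883).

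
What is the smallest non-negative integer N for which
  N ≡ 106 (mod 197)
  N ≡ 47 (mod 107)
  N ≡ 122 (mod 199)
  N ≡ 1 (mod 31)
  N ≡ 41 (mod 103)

8286023016

The moduli are pairwise coprime; M = 197·107·199·31·103 = 13393744153.
M/197 = 67988549; 67988549 ≡ 106 (mod 197); 106·184 ≡ 1, so inverse 184.
M/107 = 125175179; 125175179 ≡ 52 (mod 107); 52·35 ≡ 1, so inverse 35.
M/199 = 67305247; 67305247 ≡ 64 (mod 199); 64·28 ≡ 1, so inverse 28.
M/31 = 432056263; 432056263 ≡ 25 (mod 31); 25·5 ≡ 1, so inverse 5.
M/103 = 130036351; 130036351 ≡ 87 (mod 103); 87·45 ≡ 1, so inverse 45.
N ≡ 106·67988549·184 + 47·125175179·35 + 122·67305247·28 + 1·432056263·5 + 41·130036351·45 = 2003953901813.
2003953901813 mod 13393744153 = 8286023016.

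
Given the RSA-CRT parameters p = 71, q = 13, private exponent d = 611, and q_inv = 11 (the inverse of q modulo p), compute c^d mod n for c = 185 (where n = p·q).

d_p = d mod (p−1) = 611 mod 70 = 51; d_q = d mod (q−1) = 11.
m₁ = c^(d_p) mod p: c ≡ 43 (mod 71), and 43^51 mod 71 = 29.
m₂ = c^(d_q) mod q: c ≡ 3 (mod 13), and 3^11 mod 13 = 9.
h = q_inv·(m₁ − m₂) mod p = 11·(29 − 9) mod 71 = 7.
m = m₂ + h·q = 9 + 7·13 = 100.

100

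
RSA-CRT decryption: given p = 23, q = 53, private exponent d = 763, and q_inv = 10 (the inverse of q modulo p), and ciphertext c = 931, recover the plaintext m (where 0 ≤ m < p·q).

d_p = d mod (p−1) = 763 mod 22 = 15; d_q = d mod (q−1) = 35.
m₁ = c^(d_p) mod p: c ≡ 11 (mod 23), and 11^15 mod 23 = 10.
m₂ = c^(d_q) mod q: c ≡ 30 (mod 53), and 30^35 mod 53 = 23.
h = q_inv·(m₁ − m₂) mod p = 10·(10 − 23) mod 23 = 8.
m = m₂ + h·q = 23 + 8·53 = 447.

447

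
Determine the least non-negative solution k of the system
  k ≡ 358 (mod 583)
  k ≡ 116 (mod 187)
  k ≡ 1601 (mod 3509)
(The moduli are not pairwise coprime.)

2580716

gcd(583, 187) = 11 and 11 | (116 − 358), so the pair is consistent; merging gives k ≡ 3856 (mod 9911), where 9911 = lcm(583, 187).
gcd(9911, 3509) = 11 and 11 | (1601 − 3856), so the pair is consistent; merging gives k ≡ 2580716 (mod 3161609), where 3161609 = lcm(9911, 3509).
The solution is unique modulo lcm(583, 187, 3509) = 3161609.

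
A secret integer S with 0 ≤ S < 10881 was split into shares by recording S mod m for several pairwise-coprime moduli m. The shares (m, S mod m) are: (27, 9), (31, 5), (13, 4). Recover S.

The moduli are pairwise coprime; N = 27·31·13 = 10881.
N/27 = 403; 403 ≡ 25 (mod 27); 25·13 ≡ 1, so inverse 13.
N/31 = 351; 351 ≡ 10 (mod 31); 10·28 ≡ 1, so inverse 28.
N/13 = 837; 837 ≡ 5 (mod 13); 5·8 ≡ 1, so inverse 8.
S ≡ 9·403·13 + 5·351·28 + 4·837·8 = 123075.
123075 mod 10881 = 3384.

3384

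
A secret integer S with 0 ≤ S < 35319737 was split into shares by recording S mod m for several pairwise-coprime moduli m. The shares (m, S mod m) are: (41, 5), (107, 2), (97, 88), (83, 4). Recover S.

1279615

Combine the congruences pairwise.
From S ≡ 5 (mod 41) write S = 5 + 41t. Substituting into S ≡ 2 (mod 107) gives 41t ≡ 104 (mod 107), and since 41⁻¹ ≡ 47 (mod 107), t ≡ 73. Hence S ≡ 5 + 41·73 = 2998 (mod 4387).
From S ≡ 2998 (mod 4387) write S = 2998 + 4387t. Substituting into S ≡ 88 (mod 97) gives 4387t ≡ 0 (mod 97), and since 22⁻¹ ≡ 75 (mod 97), t ≡ 0. Hence S ≡ 2998 + 4387·0 = 2998 (mod 425539).
From S ≡ 2998 (mod 425539) write S = 2998 + 425539t. Substituting into S ≡ 4 (mod 83) gives 425539t ≡ 77 (mod 83), and since 81⁻¹ ≡ 41 (mod 83), t ≡ 3. Hence S ≡ 2998 + 425539·3 = 1279615 (mod 35319737).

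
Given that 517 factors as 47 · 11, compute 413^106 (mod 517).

192

Mod 47: 413 ≡ 37; by Fermat, exponent reduces to 106 mod 46 = 14; 37^14 ≡ 4 (mod 47).
Mod 11: 413 ≡ 6; by Fermat, exponent reduces to 106 mod 10 = 6; 6^6 ≡ 5 (mod 11).
Combine by CRT: x ≡ 4 (mod 47), x ≡ 5 (mod 11) ⇒ x ≡ 192 (mod 517).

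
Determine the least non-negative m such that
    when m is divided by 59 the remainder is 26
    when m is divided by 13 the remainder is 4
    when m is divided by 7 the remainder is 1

The moduli are pairwise coprime; N = 59·13·7 = 5369.
N/59 = 91; 91 ≡ 32 (mod 59); 32·24 ≡ 1, so inverse 24.
N/13 = 413; 413 ≡ 10 (mod 13); 10·4 ≡ 1, so inverse 4.
N/7 = 767; 767 ≡ 4 (mod 7); 4·2 ≡ 1, so inverse 2.
m ≡ 26·91·24 + 4·413·4 + 1·767·2 = 64926.
64926 mod 5369 = 498.

498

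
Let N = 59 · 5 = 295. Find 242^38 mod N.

94

Mod 59: 242 ≡ 6; 6^38 ≡ 35 (mod 59).
Mod 5: 242 ≡ 2; by Fermat, exponent reduces to 38 mod 4 = 2; 2^2 ≡ 4 (mod 5).
Combine by CRT: x ≡ 35 (mod 59), x ≡ 4 (mod 5) ⇒ x ≡ 94 (mod 295).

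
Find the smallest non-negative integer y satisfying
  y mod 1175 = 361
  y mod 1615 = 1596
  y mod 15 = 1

536161

gcd(1175, 1615) = 5 and 5 | (1596 − 361), so the pair is consistent; merging gives y ≡ 156636 (mod 379525), where 379525 = lcm(1175, 1615).
gcd(379525, 15) = 5 and 5 | (1 − 156636), so the pair is consistent; merging gives y ≡ 536161 (mod 1138575), where 1138575 = lcm(379525, 15).
The solution is unique modulo lcm(1175, 1615, 15) = 1138575.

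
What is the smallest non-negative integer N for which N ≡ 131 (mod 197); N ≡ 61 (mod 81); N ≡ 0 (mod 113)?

Combine the congruences pairwise.
From N ≡ 131 (mod 197) write N = 131 + 197t. Substituting into N ≡ 61 (mod 81) gives 197t ≡ 11 (mod 81), and since 35⁻¹ ≡ 44 (mod 81), t ≡ 79. Hence N ≡ 131 + 197·79 = 15694 (mod 15957).
From N ≡ 15694 (mod 15957) write N = 15694 + 15957t. Substituting into N ≡ 0 (mod 113) gives 15957t ≡ 13 (mod 113), and since 24⁻¹ ≡ 33 (mod 113), t ≡ 90. Hence N ≡ 15694 + 15957·90 = 1451824 (mod 1803141).

1451824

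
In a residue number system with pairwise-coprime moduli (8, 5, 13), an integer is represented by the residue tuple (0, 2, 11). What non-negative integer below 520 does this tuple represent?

232

From x ≡ 0 (mod 8) write x = 0 + 8t. Substituting into x ≡ 2 (mod 5) gives 8t ≡ 2 (mod 5), and since 3⁻¹ ≡ 2 (mod 5), t ≡ 4. Hence x ≡ 0 + 8·4 = 32 (mod 40).
From x ≡ 32 (mod 40) write x = 32 + 40t. Substituting into x ≡ 11 (mod 13) gives 40t ≡ 5 (mod 13), and since 1⁻¹ ≡ 1 (mod 13), t ≡ 5. Hence x ≡ 32 + 40·5 = 232 (mod 520).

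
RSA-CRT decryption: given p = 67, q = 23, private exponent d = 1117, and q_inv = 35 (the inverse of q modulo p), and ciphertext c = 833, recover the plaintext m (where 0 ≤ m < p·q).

d_p = d mod (p−1) = 1117 mod 66 = 61; d_q = d mod (q−1) = 17.
m₁ = c^(d_p) mod p: c ≡ 29 (mod 67), and 29^61 mod 67 = 29.
m₂ = c^(d_q) mod q: c ≡ 5 (mod 23), and 5^17 mod 23 = 15.
h = q_inv·(m₁ − m₂) mod p = 35·(29 − 15) mod 67 = 21.
m = m₂ + h·q = 15 + 21·23 = 498.

498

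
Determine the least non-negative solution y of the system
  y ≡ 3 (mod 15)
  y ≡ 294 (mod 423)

gcd(15, 423) = 3 and 3 | (294 − 3), so the pair is consistent; merging gives y ≡ 1563 (mod 2115), where 2115 = lcm(15, 423).
The solution is unique modulo lcm(15, 423) = 2115.

1563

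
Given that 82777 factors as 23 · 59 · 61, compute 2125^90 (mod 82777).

14456

Mod 23: 2125 ≡ 9; by Fermat, exponent reduces to 90 mod 22 = 2; 9^2 ≡ 12 (mod 23).
Mod 59: 2125 ≡ 1; by Fermat, exponent reduces to 90 mod 58 = 32; 1^32 ≡ 1 (mod 59).
Mod 61: 2125 ≡ 51; by Fermat, exponent reduces to 90 mod 60 = 30; 51^30 ≡ 60 (mod 61).
Combine by CRT: x ≡ 12 (mod 23), x ≡ 1 (mod 59), x ≡ 60 (mod 61) ⇒ x ≡ 14456 (mod 82777).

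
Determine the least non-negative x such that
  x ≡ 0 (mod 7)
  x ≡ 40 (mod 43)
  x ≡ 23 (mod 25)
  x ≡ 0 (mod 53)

134673

The moduli are pairwise coprime; N = 7·43·25·53 = 398825.
N/7 = 56975; 56975 ≡ 2 (mod 7); 2·4 ≡ 1, so inverse 4.
N/43 = 9275; 9275 ≡ 30 (mod 43); 30·33 ≡ 1, so inverse 33.
N/25 = 15953; 15953 ≡ 3 (mod 25); 3·17 ≡ 1, so inverse 17.
N/53 = 7525; 7525 ≡ 52 (mod 53); 52·52 ≡ 1, so inverse 52.
x ≡ 0·56975·4 + 40·9275·33 + 23·15953·17 + 0·7525·52 = 18480623.
18480623 mod 398825 = 134673.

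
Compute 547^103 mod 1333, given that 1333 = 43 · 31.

754

Mod 43: 547 ≡ 31; by Fermat, exponent reduces to 103 mod 42 = 19; 31^19 ≡ 23 (mod 43).
Mod 31: 547 ≡ 20; by Fermat, exponent reduces to 103 mod 30 = 13; 20^13 ≡ 10 (mod 31).
Combine by CRT: x ≡ 23 (mod 43), x ≡ 10 (mod 31) ⇒ x ≡ 754 (mod 1333).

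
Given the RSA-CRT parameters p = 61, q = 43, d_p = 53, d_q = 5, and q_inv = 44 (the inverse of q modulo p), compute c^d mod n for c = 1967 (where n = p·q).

1489

m₁ = c^(d_p) mod p: c ≡ 15 (mod 61), and 15^53 mod 61 = 25.
m₂ = c^(d_q) mod q: c ≡ 32 (mod 43), and 32^5 mod 43 = 27.
h = q_inv·(m₁ − m₂) mod p = 44·(25 − 27) mod 61 = 34.
m = m₂ + h·q = 27 + 34·43 = 1489.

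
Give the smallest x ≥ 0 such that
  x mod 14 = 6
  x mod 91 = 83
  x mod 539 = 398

gcd(14, 91) = 7 and 7 | (83 − 6), so the pair is consistent; merging gives x ≡ 174 (mod 182), where 182 = lcm(14, 91).
gcd(182, 539) = 7 and 7 | (398 − 174), so the pair is consistent; merging gives x ≡ 3632 (mod 14014), where 14014 = lcm(182, 539).
The solution is unique modulo lcm(14, 91, 539) = 14014.

3632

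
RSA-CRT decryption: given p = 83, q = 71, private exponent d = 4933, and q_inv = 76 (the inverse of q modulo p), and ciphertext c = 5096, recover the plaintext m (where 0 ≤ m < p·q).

1524

d_p = d mod (p−1) = 4933 mod 82 = 13; d_q = d mod (q−1) = 33.
m₁ = c^(d_p) mod p: c ≡ 33 (mod 83), and 33^13 mod 83 = 30.
m₂ = c^(d_q) mod q: c ≡ 55 (mod 71), and 55^33 mod 71 = 33.
h = q_inv·(m₁ − m₂) mod p = 76·(30 − 33) mod 83 = 21.
m = m₂ + h·q = 33 + 21·71 = 1524.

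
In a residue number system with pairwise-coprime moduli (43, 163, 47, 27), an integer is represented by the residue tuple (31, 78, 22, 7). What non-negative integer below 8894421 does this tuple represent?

The moduli are pairwise coprime; N = 43·163·47·27 = 8894421.
N/43 = 206847; 206847 ≡ 17 (mod 43); 17·38 ≡ 1, so inverse 38.
N/163 = 54567; 54567 ≡ 125 (mod 163); 125·30 ≡ 1, so inverse 30.
N/47 = 189243; 189243 ≡ 21 (mod 47); 21·9 ≡ 1, so inverse 9.
N/27 = 329423; 329423 ≡ 23 (mod 27); 23·20 ≡ 1, so inverse 20.
x ≡ 31·206847·38 + 78·54567·30 + 22·189243·9 + 7·329423·20 = 454941880.
454941880 mod 8894421 = 1326409.

1326409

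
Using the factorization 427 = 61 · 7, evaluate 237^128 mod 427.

57

Mod 61: 237 ≡ 54; by Fermat, exponent reduces to 128 mod 60 = 8; 54^8 ≡ 57 (mod 61).
Mod 7: 237 ≡ 6; by Fermat, exponent reduces to 128 mod 6 = 2; 6^2 ≡ 1 (mod 7).
Combine by CRT: x ≡ 57 (mod 61), x ≡ 1 (mod 7) ⇒ x ≡ 57 (mod 427).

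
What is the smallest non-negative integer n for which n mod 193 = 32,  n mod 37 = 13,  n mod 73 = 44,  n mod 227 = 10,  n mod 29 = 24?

537344649

The moduli are pairwise coprime; M = 193·37·73·227·29 = 3431671819.
M/193 = 17780683; 17780683 ≡ 172 (mod 193); 172·147 ≡ 1, so inverse 147.
M/37 = 92747887; 92747887 ≡ 24 (mod 37); 24·17 ≡ 1, so inverse 17.
M/73 = 47009203; 47009203 ≡ 50 (mod 73); 50·19 ≡ 1, so inverse 19.
M/227 = 15117497; 15117497 ≡ 205 (mod 227); 205·196 ≡ 1, so inverse 196.
M/29 = 118333511; 118333511 ≡ 26 (mod 29); 26·19 ≡ 1, so inverse 19.
n ≡ 32·17780683·147 + 13·92747887·17 + 44·47009203·19 + 10·15117497·196 + 24·118333511·19 = 227027684703.
227027684703 mod 3431671819 = 537344649.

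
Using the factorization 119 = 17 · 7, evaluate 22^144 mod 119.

1

Mod 17: 22 ≡ 5; since 16 | 144, by Fermat 5^144 ≡ 1 (mod 17).
Mod 7: 22 ≡ 1; since 6 | 144, by Fermat 1^144 ≡ 1 (mod 7).
Combine by CRT: x ≡ 1 (mod 17), x ≡ 1 (mod 7) ⇒ x ≡ 1 (mod 119).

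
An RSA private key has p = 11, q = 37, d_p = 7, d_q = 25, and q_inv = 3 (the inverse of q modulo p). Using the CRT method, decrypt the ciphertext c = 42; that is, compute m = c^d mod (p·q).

m₁ = c^(d_p) mod p: c ≡ 9 (mod 11), and 9^7 mod 11 = 4.
m₂ = c^(d_q) mod q: c ≡ 5 (mod 37), and 5^25 mod 37 = 19.
h = q_inv·(m₁ − m₂) mod p = 3·(4 − 19) mod 11 = 10.
m = m₂ + h·q = 19 + 10·37 = 389.

389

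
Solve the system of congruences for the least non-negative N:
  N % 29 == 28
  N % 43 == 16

Combine the congruences pairwise.
From N ≡ 28 (mod 29) write N = 28 + 29t. Substituting into N ≡ 16 (mod 43) gives 29t ≡ 31 (mod 43), and since 29⁻¹ ≡ 3 (mod 43), t ≡ 7. Hence N ≡ 28 + 29·7 = 231 (mod 1247).

231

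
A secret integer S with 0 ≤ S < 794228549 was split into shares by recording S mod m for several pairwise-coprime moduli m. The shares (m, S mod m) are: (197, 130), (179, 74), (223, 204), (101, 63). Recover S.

220354086

From S ≡ 130 (mod 197) write S = 130 + 197t. Substituting into S ≡ 74 (mod 179) gives 197t ≡ 123 (mod 179), and since 18⁻¹ ≡ 10 (mod 179), t ≡ 156. Hence S ≡ 130 + 197·156 = 30862 (mod 35263).
From S ≡ 30862 (mod 35263) write S = 30862 + 35263t. Substituting into S ≡ 204 (mod 223) gives 35263t ≡ 116 (mod 223), and since 29⁻¹ ≡ 100 (mod 223), t ≡ 4. Hence S ≡ 30862 + 35263·4 = 171914 (mod 7863649).
From S ≡ 171914 (mod 7863649) write S = 171914 + 7863649t. Substituting into S ≡ 63 (mod 101) gives 7863649t ≡ 51 (mod 101), and since 92⁻¹ ≡ 56 (mod 101), t ≡ 28. Hence S ≡ 171914 + 7863649·28 = 220354086 (mod 794228549).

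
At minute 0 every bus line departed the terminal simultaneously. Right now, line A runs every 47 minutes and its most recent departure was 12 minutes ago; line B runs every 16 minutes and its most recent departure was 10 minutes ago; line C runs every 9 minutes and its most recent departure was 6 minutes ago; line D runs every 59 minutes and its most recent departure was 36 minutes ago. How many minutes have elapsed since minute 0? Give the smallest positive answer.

The moduli are pairwise coprime; N = 47·16·9·59 = 399312.
N/47 = 8496; 8496 ≡ 36 (mod 47); 36·17 ≡ 1, so inverse 17.
N/16 = 24957; 24957 ≡ 13 (mod 16); 13·5 ≡ 1, so inverse 5.
N/9 = 44368; 44368 ≡ 7 (mod 9); 7·4 ≡ 1, so inverse 4.
N/59 = 6768; 6768 ≡ 42 (mod 59); 42·52 ≡ 1, so inverse 52.
t ≡ 12·8496·17 + 10·24957·5 + 6·44368·4 + 36·6768·52 = 16715562.
16715562 mod 399312 = 343770.

343770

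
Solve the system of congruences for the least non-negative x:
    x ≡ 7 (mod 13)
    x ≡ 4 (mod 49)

592

Combine the congruences pairwise.
From x ≡ 7 (mod 13) write x = 7 + 13t. Substituting into x ≡ 4 (mod 49) gives 13t ≡ 46 (mod 49), and since 13⁻¹ ≡ 34 (mod 49), t ≡ 45. Hence x ≡ 7 + 13·45 = 592 (mod 637).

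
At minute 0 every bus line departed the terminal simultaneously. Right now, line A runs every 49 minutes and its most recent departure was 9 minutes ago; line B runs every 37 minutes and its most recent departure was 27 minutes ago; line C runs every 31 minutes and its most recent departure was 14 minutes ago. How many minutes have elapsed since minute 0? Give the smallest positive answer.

51753

From t ≡ 9 (mod 49) write t = 9 + 49s. Substituting into t ≡ 27 (mod 37) gives 49s ≡ 18 (mod 37), and since 12⁻¹ ≡ 34 (mod 37), s ≡ 20. Hence t ≡ 9 + 49·20 = 989 (mod 1813).
From t ≡ 989 (mod 1813) write t = 989 + 1813s. Substituting into t ≡ 14 (mod 31) gives 1813s ≡ 17 (mod 31), and since 15⁻¹ ≡ 29 (mod 31), s ≡ 28. Hence t ≡ 989 + 1813·28 = 51753 (mod 56203).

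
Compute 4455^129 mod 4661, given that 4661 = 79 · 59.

1252

Mod 79: 4455 ≡ 31; by Fermat, exponent reduces to 129 mod 78 = 51; 31^51 ≡ 67 (mod 79).
Mod 59: 4455 ≡ 30; by Fermat, exponent reduces to 129 mod 58 = 13; 30^13 ≡ 13 (mod 59).
Combine by CRT: x ≡ 67 (mod 79), x ≡ 13 (mod 59) ⇒ x ≡ 1252 (mod 4661).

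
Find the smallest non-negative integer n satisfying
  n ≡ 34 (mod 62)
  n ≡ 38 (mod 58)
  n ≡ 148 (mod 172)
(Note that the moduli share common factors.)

gcd(62, 58) = 2 and 2 | (38 − 34), so the pair is consistent; merging gives n ≡ 96 (mod 1798), where 1798 = lcm(62, 58).
gcd(1798, 172) = 2 and 2 | (148 − 96), so the pair is consistent; merging gives n ≡ 104380 (mod 154628), where 154628 = lcm(1798, 172).
The solution is unique modulo lcm(62, 58, 172) = 154628.

104380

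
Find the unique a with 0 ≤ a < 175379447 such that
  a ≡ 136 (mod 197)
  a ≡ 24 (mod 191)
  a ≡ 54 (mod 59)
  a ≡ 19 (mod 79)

The moduli are pairwise coprime; N = 197·191·59·79 = 175379447.
N/197 = 890251; 890251 ≡ 8 (mod 197); 8·74 ≡ 1, so inverse 74.
N/191 = 918217; 918217 ≡ 80 (mod 191); 80·117 ≡ 1, so inverse 117.
N/59 = 2972533; 2972533 ≡ 54 (mod 59); 54·47 ≡ 1, so inverse 47.
N/79 = 2219993; 2219993 ≡ 14 (mod 79); 14·17 ≡ 1, so inverse 17.
a ≡ 136·890251·74 + 24·918217·117 + 54·2972533·47 + 19·2219993·17 = 19799185893.
19799185893 mod 175379447 = 156687829.

156687829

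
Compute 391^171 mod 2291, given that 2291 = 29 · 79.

Mod 29: 391 ≡ 14; by Fermat, exponent reduces to 171 mod 28 = 3; 14^3 ≡ 18 (mod 29).
Mod 79: 391 ≡ 75; by Fermat, exponent reduces to 171 mod 78 = 15; 75^15 ≡ 27 (mod 79).
Combine by CRT: x ≡ 18 (mod 29), x ≡ 27 (mod 79) ⇒ x ≡ 975 (mod 2291).

975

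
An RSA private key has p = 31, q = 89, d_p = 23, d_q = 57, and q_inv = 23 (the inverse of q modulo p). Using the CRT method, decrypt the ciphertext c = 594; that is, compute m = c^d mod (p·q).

1637

m₁ = c^(d_p) mod p: c ≡ 5 (mod 31), and 5^23 mod 31 = 25.
m₂ = c^(d_q) mod q: c ≡ 60 (mod 89), and 60^57 mod 89 = 35.
h = q_inv·(m₁ − m₂) mod p = 23·(25 − 35) mod 31 = 18.
m = m₂ + h·q = 35 + 18·89 = 1637.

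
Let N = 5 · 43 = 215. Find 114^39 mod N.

Mod 5: 114 ≡ 4; by Fermat, exponent reduces to 39 mod 4 = 3; 4^3 ≡ 4 (mod 5).
Mod 43: 114 ≡ 28; 28^39 ≡ 2 (mod 43).
Combine by CRT: x ≡ 4 (mod 5), x ≡ 2 (mod 43) ⇒ x ≡ 174 (mod 215).

174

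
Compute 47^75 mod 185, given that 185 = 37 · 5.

Mod 37: 47 ≡ 10; by Fermat, exponent reduces to 75 mod 36 = 3; 10^3 ≡ 1 (mod 37).
Mod 5: 47 ≡ 2; by Fermat, exponent reduces to 75 mod 4 = 3; 2^3 ≡ 3 (mod 5).
Combine by CRT: x ≡ 1 (mod 37), x ≡ 3 (mod 5) ⇒ x ≡ 38 (mod 185).

38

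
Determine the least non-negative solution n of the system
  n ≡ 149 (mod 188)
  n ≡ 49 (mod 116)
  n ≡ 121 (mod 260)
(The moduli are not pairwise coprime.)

gcd(188, 116) = 4 and 4 | (49 − 149), so the pair is consistent; merging gives n ≡ 5037 (mod 5452), where 5452 = lcm(188, 116).
gcd(5452, 260) = 4 and 4 | (121 − 5037), so the pair is consistent; merging gives n ≡ 343061 (mod 354380), where 354380 = lcm(5452, 260).
The solution is unique modulo lcm(188, 116, 260) = 354380.

343061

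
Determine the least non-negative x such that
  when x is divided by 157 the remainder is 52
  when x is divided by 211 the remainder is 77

30039

Combine the congruences pairwise.
From x ≡ 52 (mod 157) write x = 52 + 157t. Substituting into x ≡ 77 (mod 211) gives 157t ≡ 25 (mod 211), and since 157⁻¹ ≡ 168 (mod 211), t ≡ 191. Hence x ≡ 52 + 157·191 = 30039 (mod 33127).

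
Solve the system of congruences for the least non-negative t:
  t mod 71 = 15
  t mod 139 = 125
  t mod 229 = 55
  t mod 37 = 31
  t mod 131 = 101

6588398297

The moduli are pairwise coprime; N = 71·139·229·37·131 = 10954224847.
N/71 = 154284857; 154284857 ≡ 11 (mod 71); 11·13 ≡ 1, so inverse 13.
N/139 = 78807373; 78807373 ≡ 72 (mod 139); 72·56 ≡ 1, so inverse 56.
N/229 = 47835043; 47835043 ≡ 149 (mod 229); 149·83 ≡ 1, so inverse 83.
N/37 = 296060131; 296060131 ≡ 6 (mod 37); 6·31 ≡ 1, so inverse 31.
N/131 = 83620037; 83620037 ≡ 117 (mod 131); 117·28 ≡ 1, so inverse 28.
t ≡ 15·154284857·13 + 125·78807373·56 + 55·47835043·83 + 31·296060131·31 + 101·83620037·28 = 1321095379937.
1321095379937 mod 10954224847 = 6588398297.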